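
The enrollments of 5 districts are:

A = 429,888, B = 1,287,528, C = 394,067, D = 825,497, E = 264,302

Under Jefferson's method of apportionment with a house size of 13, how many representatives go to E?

1

Standard divisor 3201282/13 ≈ 246252.462; standard quotas: A 1.746, B 5.228, C 1.600, D 3.352, E 1.073.
Rounding down gives 1, 5, 1, 3, 1 = 11 seats, so the divisor must be adjusted.
With modified divisor 210500: modified quotas A 2.042, B 6.117, C 1.872, D 3.922, E 1.256.
Rounding down: A 2, B 6, C 1, D 3, E 1 (total 13).
E receives 1.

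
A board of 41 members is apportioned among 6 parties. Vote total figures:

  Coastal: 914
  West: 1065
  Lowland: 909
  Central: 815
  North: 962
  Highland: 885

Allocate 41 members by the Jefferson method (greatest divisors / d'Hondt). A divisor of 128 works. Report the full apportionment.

Coastal 7, West 8, Lowland 7, Central 6, North 7, Highland 6

With modified divisor 128: modified quotas Coastal 7.141, West 8.320, Lowland 7.102, Central 6.367, North 7.516, Highland 6.914.
Rounding down: Coastal 7, West 8, Lowland 7, Central 6, North 7, Highland 6 (total 41).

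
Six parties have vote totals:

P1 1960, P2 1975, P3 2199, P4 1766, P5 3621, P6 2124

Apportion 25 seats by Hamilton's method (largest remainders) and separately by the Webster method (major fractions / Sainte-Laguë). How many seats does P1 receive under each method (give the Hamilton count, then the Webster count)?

Hamilton: P1 3, P2 4, P3 4, P4 3, P5 7, P6 4.
Webster: P1 4, P2 4, P3 4, P4 3, P5 6, P6 4.
P1 gets 3 under Hamilton and 4 under Webster.

3 and 4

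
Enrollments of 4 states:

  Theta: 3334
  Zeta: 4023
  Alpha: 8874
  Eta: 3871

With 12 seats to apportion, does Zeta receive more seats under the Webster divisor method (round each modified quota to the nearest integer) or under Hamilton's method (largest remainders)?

Hamilton

Webster: Theta 2, Zeta 2, Alpha 6, Eta 2.
Hamilton: Theta 2, Zeta 3, Alpha 5, Eta 2.
Zeta gets 2 under Webster and 3 under Hamilton.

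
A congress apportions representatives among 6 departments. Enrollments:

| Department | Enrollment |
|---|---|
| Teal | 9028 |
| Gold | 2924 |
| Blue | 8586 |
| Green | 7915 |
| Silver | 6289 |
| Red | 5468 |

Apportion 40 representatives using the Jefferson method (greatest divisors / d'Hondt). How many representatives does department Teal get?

Standard divisor 40210/40 ≈ 1005.25; standard quotas: Teal 8.981, Gold 2.909, Blue 8.541, Green 7.874, Silver 6.256, Red 5.439.
Rounding down gives 8, 2, 8, 7, 6, 5 = 36 seats, so the divisor must be adjusted.
With modified divisor 930: modified quotas Teal 9.708, Gold 3.144, Blue 9.232, Green 8.511, Silver 6.762, Red 5.880.
Rounding down: Teal 9, Gold 3, Blue 9, Green 8, Silver 6, Red 5 (total 40).
Teal receives 9.

9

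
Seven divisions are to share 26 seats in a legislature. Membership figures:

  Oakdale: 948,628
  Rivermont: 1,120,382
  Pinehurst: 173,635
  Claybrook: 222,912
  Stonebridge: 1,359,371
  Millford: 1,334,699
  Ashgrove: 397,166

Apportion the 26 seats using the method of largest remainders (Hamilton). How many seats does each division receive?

Standard divisor: 5556793 ÷ 26 ≈ 213722.808.
Standard quotas: Oakdale 4.4386, Rivermont 5.2422, Pinehurst 0.8124, Claybrook 1.0430, Stonebridge 6.3604, Millford 6.2450, Ashgrove 1.8583.
Lower quotas: Oakdale 4, Rivermont 5, Pinehurst 0, Claybrook 1, Stonebridge 6, Millford 6, Ashgrove 1 (sum 23, leaving 3 seats).
Remainders in descending order: Ashgrove 0.8583, Pinehurst 0.8124, Oakdale 0.4386, Stonebridge 0.3604, Millford 0.2450, Rivermont 0.2422, Claybrook 0.0430.
The surplus seats go to Ashgrove, Pinehurst, Oakdale.

Oakdale=5, Rivermont=5, Pinehurst=1, Claybrook=1, Stonebridge=6, Millford=6, Ashgrove=2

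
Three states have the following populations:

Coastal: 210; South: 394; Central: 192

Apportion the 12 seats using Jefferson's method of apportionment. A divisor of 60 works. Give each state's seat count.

With modified divisor 60: modified quotas Coastal 3.500, South 6.567, Central 3.200.
Rounding down: Coastal 3, South 6, Central 3 (total 12).

Coastal 3, South 6, Central 3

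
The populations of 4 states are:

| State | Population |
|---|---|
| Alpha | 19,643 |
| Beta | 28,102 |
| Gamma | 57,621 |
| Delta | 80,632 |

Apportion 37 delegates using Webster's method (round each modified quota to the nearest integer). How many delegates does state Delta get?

Standard divisor 185998/37 ≈ 5026.973; standard quotas: Alpha 3.908, Beta 5.590, Gamma 11.462, Delta 16.040.
Rounding to the nearest integer gives Alpha 4, Beta 6, Gamma 11, Delta 16 — total 37, matching the house size, so no adjustment is needed.
Delta receives 16.

16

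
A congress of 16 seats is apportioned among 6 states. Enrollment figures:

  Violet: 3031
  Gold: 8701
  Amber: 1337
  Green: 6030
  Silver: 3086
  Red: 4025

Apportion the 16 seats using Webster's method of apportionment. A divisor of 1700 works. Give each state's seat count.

With modified divisor 1700: modified quotas Violet 1.783, Gold 5.118, Amber 0.786, Green 3.547, Silver 1.815, Red 2.368.
Rounding to the nearest integer: Violet 2, Gold 5, Amber 1, Green 4, Silver 2, Red 2 (total 16).

Violet: 2, Gold: 5, Amber: 1, Green: 4, Silver: 2, Red: 2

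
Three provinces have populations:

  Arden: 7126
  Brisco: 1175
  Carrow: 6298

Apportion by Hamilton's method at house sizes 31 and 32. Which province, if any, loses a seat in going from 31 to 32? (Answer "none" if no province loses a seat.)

Brisco

At 31 seats: Arden 15, Brisco 3, Carrow 13.
At 32 seats: Arden 16, Brisco 2, Carrow 14.
Brisco drops from 3 to 2.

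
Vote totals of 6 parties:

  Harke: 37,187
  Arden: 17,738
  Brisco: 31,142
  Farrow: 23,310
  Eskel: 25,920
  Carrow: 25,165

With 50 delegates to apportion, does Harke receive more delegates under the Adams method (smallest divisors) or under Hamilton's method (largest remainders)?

Hamilton

Adams: Harke 11, Arden 6, Brisco 10, Farrow 7, Eskel 8, Carrow 8.
Hamilton: Harke 12, Arden 5, Brisco 10, Farrow 7, Eskel 8, Carrow 8.
Harke gets 11 under Adams and 12 under Hamilton.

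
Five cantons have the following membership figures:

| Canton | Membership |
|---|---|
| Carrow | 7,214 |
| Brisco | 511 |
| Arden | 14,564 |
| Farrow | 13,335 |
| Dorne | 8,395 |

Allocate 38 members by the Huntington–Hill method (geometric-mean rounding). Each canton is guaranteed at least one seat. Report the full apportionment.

Carrow 6; Brisco 1; Arden 13; Farrow 11; Dorne 7

With divisor 1163: modified quotas Carrow 6.203, Brisco 0.439, Arden 12.523, Farrow 11.466, Dorne 7.218.
Geometric-mean thresholds: Carrow √(6·7)=6.481, Brisco (min 1), Arden √(12·13)=12.490, Farrow √(11·12)=11.489, Dorne √(7·8)=7.483.
Each quota rounded against its threshold gives Carrow 6, Brisco 1, Arden 13, Farrow 11, Dorne 7 (total 38).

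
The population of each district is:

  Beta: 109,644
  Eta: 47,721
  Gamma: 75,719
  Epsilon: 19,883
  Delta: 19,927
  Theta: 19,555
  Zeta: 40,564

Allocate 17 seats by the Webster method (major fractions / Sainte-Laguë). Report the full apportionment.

Beta 6; Eta 2; Gamma 4; Epsilon 1; Delta 1; Theta 1; Zeta 2

Standard divisor 333013/17 ≈ 19589; standard quotas: Beta 5.597, Eta 2.436, Gamma 3.865, Epsilon 1.015, Delta 1.017, Theta 0.998, Zeta 2.071.
Rounding to the nearest integer gives Beta 6, Eta 2, Gamma 4, Epsilon 1, Delta 1, Theta 1, Zeta 2 — total 17, matching the house size, so no adjustment is needed.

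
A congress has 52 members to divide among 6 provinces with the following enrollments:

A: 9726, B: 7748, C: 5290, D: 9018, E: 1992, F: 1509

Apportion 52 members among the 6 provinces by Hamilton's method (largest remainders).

Total 35283; standard divisor 35283/52 ≈ 678.519.
Standard quotas: A 14.3342, B 11.4190, C 7.7964, D 13.2907, E 2.9358, F 2.2240.
Lower quotas: A 14, B 11, C 7, D 13, E 2, F 2 (sum 49, leaving 3 seats).
Remainders in descending order: E 0.9358, C 0.7964, B 0.4190, A 0.3342, D 0.2907, F 0.2240.
Largest remainders: E, C, B receive the extra seats.

A 14, B 12, C 8, D 13, E 3, F 2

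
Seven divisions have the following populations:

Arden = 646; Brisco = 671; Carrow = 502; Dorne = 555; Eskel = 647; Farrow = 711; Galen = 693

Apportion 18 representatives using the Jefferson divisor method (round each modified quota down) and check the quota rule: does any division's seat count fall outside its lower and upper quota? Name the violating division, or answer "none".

none

Standard quotas: Arden 2.628, Brisco 2.729, Carrow 2.042, Dorne 2.258, Eskel 2.632, Farrow 2.892, Galen 2.819.
Jefferson allocation: Arden 2, Brisco 3, Carrow 2, Dorne 2, Eskel 3, Farrow 3, Galen 3.
Every allocation lies between the lower and upper quota.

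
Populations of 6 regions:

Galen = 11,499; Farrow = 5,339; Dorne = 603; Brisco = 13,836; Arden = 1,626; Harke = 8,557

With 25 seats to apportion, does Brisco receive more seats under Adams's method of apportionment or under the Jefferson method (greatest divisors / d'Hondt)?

Adams: Galen 7, Farrow 3, Dorne 1, Brisco 8, Arden 1, Harke 5.
Jefferson: Galen 7, Farrow 3, Dorne 0, Brisco 9, Arden 1, Harke 5.
Brisco gets 8 under Adams and 9 under Jefferson.

Jefferson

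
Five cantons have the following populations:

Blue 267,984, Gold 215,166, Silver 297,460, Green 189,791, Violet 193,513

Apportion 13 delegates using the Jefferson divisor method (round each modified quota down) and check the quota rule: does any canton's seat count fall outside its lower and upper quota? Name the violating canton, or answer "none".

Standard quotas: Blue 2.993, Gold 2.403, Silver 3.322, Green 2.120, Violet 2.161.
Jefferson allocation: Blue 3, Gold 2, Silver 4, Green 2, Violet 2.
Every allocation lies between the lower and upper quota.

none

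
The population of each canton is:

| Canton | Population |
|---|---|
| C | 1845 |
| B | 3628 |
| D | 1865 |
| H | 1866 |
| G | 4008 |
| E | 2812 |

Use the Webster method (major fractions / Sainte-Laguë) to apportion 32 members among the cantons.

Standard divisor 16024/32 ≈ 500.75; standard quotas: C 3.684, B 7.245, D 3.724, H 3.726, G 8.004, E 5.616.
Rounding to the nearest integer gives 4, 7, 4, 4, 8, 6 = 33 seats, so the divisor must be adjusted.
With modified divisor 520: modified quotas C 3.548, B 6.977, D 3.587, H 3.588, G 7.708, E 5.408.
Rounding to the nearest integer: C 4, B 7, D 4, H 4, G 8, E 5 (total 32).

C=4, B=7, D=4, H=4, G=8, E=5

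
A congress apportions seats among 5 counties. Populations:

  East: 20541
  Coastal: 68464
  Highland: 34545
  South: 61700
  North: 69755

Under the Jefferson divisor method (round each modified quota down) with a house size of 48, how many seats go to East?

Standard divisor 255005/48 ≈ 5312.604; standard quotas: East 3.866, Coastal 12.887, Highland 6.502, South 11.614, North 13.130.
Rounding down gives 3, 12, 6, 11, 13 = 45 seats, so the divisor must be adjusted.
With modified divisor 5100: modified quotas East 4.028, Coastal 13.424, Highland 6.774, South 12.098, North 13.677.
Rounding down: East 4, Coastal 13, Highland 6, South 12, North 13 (total 48).
East receives 4.

4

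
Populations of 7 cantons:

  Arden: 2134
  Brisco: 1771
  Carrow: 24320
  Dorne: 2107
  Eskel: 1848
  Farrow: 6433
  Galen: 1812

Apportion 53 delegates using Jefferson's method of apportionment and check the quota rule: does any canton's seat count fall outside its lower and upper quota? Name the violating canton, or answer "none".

Standard quotas: Arden 2.798, Brisco 2.322, Carrow 31.885, Dorne 2.762, Eskel 2.423, Farrow 8.434, Galen 2.376.
Jefferson allocation: Arden 2, Brisco 2, Carrow 34, Dorne 2, Eskel 2, Farrow 9, Galen 2.
Carrow has quota 31.885 (lower 31, upper 32) but receives 34 — outside the quota interval.

Carrow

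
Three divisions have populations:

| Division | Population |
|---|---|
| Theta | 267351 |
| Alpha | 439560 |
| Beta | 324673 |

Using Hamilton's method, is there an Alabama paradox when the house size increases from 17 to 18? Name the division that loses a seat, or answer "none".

Theta

At 17 seats: Theta 5, Alpha 7, Beta 5.
At 18 seats: Theta 4, Alpha 8, Beta 6.
Theta drops from 5 to 4.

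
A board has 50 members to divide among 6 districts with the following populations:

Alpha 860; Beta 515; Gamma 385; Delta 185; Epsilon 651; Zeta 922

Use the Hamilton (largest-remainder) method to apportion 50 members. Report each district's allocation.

Alpha 12; Beta 7; Gamma 6; Delta 3; Epsilon 9; Zeta 13

Standard divisor: 3518 ÷ 50 ≈ 70.36.
Standard quotas: Alpha 12.223, Beta 7.319, Gamma 5.472, Delta 2.629, Epsilon 9.252, Zeta 13.104.
Lower quotas: Alpha 12, Beta 7, Gamma 5, Delta 2, Epsilon 9, Zeta 13 (sum 48, leaving 2 seats).
Remainders in descending order: Delta 0.629, Gamma 0.472, Beta 0.319, Epsilon 0.252, Alpha 0.223, Zeta 0.104.
Largest remainders: Delta, Gamma receive the extra seats.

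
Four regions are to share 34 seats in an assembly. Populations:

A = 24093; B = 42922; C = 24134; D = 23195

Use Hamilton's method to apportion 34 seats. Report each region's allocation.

A: 7, B: 13, C: 7, D: 7

Standard divisor: 114344 ÷ 34 ≈ 3363.059.
Standard quotas: A 7.1640, B 12.7628, C 7.1762, D 6.8970.
Lower quotas: A 7, B 12, C 7, D 6 (sum 32, leaving 2 seats).
Remainders in descending order: D 0.8970, B 0.7628, C 0.1762, A 0.1640.
The surplus seats go to D, B.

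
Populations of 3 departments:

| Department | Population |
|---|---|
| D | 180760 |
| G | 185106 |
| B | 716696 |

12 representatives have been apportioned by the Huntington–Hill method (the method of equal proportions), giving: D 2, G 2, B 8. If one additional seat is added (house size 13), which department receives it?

B

Priority for the next seat is population ÷ (√(s·(s+1))).
Priorities: D 73794.961, G 75569.208, B 84463.434.
Highest priority: B.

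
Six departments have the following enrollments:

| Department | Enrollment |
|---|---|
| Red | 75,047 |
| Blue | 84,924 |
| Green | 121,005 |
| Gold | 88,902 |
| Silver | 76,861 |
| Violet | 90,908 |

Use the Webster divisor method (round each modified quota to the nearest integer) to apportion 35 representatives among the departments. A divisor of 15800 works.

Red=5, Blue=5, Green=8, Gold=6, Silver=5, Violet=6

With modified divisor 15800: modified quotas Red 4.750, Blue 5.375, Green 7.659, Gold 5.627, Silver 4.865, Violet 5.754.
Rounding to the nearest integer: Red 5, Blue 5, Green 8, Gold 6, Silver 5, Violet 6 (total 35).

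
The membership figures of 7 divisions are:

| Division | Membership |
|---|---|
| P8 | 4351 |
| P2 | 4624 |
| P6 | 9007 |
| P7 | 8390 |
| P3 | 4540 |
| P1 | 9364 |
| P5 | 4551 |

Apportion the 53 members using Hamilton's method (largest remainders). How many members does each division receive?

The standard divisor is 44827/53 ≈ 845.792.
Standard quotas: P8 5.1443, P2 5.4671, P6 10.6492, P7 9.9197, P3 5.3677, P1 11.0713, P5 5.3808.
Lower quotas: P8 5, P2 5, P6 10, P7 9, P3 5, P1 11, P5 5 (sum 50, leaving 3 seats).
Remainders in descending order: P7 0.9197, P6 0.6492, P2 0.4671, P5 0.3808, P3 0.3677, P8 0.1443, P1 0.0713.
Largest remainders: P7, P6, P2 receive the extra seats.

P8 5, P2 6, P6 11, P7 10, P3 5, P1 11, P5 5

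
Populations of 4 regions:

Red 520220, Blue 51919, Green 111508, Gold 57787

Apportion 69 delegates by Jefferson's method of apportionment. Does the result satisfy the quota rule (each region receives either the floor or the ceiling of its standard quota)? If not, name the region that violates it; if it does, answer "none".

Standard quotas: Red 48.413, Blue 4.832, Green 10.377, Gold 5.378.
Jefferson allocation: Red 50, Blue 4, Green 10, Gold 5.
Red has quota 48.413 (lower 48, upper 49) but receives 50 — outside the quota interval.

Red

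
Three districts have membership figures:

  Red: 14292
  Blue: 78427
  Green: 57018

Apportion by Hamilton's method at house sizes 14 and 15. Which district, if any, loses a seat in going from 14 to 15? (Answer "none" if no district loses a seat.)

Red

At 14 seats: Red 2, Blue 7, Green 5.
At 15 seats: Red 1, Blue 8, Green 6.
Red drops from 2 to 1.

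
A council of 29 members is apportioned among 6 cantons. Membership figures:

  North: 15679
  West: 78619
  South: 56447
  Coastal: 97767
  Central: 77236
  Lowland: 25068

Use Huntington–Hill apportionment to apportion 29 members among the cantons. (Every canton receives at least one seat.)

North 1, West 7, South 5, Coastal 8, Central 6, Lowland 2

With divisor 12024: modified quotas North 1.304, West 6.539, South 4.695, Coastal 8.131, Central 6.423, Lowland 2.085.
Geometric-mean thresholds: North √(1·2)=1.414, West √(6·7)=6.481, South √(4·5)=4.472, Coastal √(8·9)=8.485, Central √(6·7)=6.481, Lowland √(2·3)=2.449.
Each quota rounded against its threshold gives North 1, West 7, South 5, Coastal 8, Central 6, Lowland 2 (total 29).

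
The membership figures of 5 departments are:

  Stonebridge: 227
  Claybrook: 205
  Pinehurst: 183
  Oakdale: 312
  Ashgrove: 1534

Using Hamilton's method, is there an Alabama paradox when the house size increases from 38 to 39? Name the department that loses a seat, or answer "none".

none

At 38 seats: Stonebridge 3, Claybrook 3, Pinehurst 3, Oakdale 5, Ashgrove 24.
At 39 seats: Stonebridge 4, Claybrook 3, Pinehurst 3, Oakdale 5, Ashgrove 24.
No department's allocation decreased.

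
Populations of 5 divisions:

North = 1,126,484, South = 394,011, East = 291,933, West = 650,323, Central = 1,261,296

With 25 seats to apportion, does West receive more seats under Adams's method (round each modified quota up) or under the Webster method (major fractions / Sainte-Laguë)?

Adams: North 7, South 3, East 2, West 5, Central 8.
Webster: North 8, South 3, East 2, West 4, Central 8.
West gets 5 under Adams and 4 under Webster.

Adams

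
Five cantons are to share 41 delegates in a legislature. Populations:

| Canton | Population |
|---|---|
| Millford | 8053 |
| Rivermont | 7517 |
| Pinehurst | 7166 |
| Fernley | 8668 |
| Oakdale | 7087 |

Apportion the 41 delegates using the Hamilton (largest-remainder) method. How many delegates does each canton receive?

Standard divisor: 38491 ÷ 41 ≈ 938.805.
Standard quotas: Millford 8.5779, Rivermont 8.0070, Pinehurst 7.6331, Fernley 9.2330, Oakdale 7.5490.
Lower quotas: Millford 8, Rivermont 8, Pinehurst 7, Fernley 9, Oakdale 7 (sum 39, leaving 2 seats).
Remainders in descending order: Pinehurst 0.6331, Millford 0.5779, Oakdale 0.5490, Fernley 0.2330, Rivermont 0.0070.
Largest remainders: Pinehurst, Millford receive the extra seats.

Millford: 9; Rivermont: 8; Pinehurst: 8; Fernley: 9; Oakdale: 7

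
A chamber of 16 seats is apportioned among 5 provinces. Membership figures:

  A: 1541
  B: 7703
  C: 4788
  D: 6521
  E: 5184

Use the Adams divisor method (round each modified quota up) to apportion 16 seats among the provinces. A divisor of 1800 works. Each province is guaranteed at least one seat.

With modified divisor 1800: modified quotas A 0.856, B 4.279, C 2.660, D 3.623, E 2.880.
Rounding up: A 1, B 5, C 3, D 4, E 3 (total 16).

A 1, B 5, C 3, D 4, E 3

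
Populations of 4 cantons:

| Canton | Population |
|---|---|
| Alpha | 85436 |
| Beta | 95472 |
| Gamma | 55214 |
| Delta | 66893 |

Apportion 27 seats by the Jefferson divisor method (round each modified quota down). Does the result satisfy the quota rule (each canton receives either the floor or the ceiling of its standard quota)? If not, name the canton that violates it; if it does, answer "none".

Standard quotas: Alpha 7.613, Beta 8.507, Gamma 4.920, Delta 5.960.
Jefferson allocation: Alpha 8, Beta 8, Gamma 5, Delta 6.
Every allocation lies between the lower and upper quota.

none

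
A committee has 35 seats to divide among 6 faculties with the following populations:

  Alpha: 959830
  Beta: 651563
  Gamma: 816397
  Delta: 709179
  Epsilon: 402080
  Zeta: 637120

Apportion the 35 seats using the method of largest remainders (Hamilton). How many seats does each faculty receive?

Alpha 8; Beta 6; Gamma 7; Delta 6; Epsilon 3; Zeta 5

Total 4176169; standard divisor 4176169/35 ≈ 119319.114.
Standard quotas: Alpha 8.0442, Beta 5.4607, Gamma 6.8421, Delta 5.9435, Epsilon 3.3698, Zeta 5.3396.
Lower quotas: Alpha 8, Beta 5, Gamma 6, Delta 5, Epsilon 3, Zeta 5 (sum 32, leaving 3 seats).
Remainders in descending order: Delta 0.9435, Gamma 0.8421, Beta 0.4607, Epsilon 0.3698, Zeta 0.3396, Alpha 0.0442.
Largest remainders: Delta, Gamma, Beta receive the extra seats.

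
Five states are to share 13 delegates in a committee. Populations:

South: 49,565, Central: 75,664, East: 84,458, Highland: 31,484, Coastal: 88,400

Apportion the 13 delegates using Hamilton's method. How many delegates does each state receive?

The standard divisor is 329571/13 ≈ 25351.615.
Standard quotas: South 1.9551, Central 2.9846, East 3.3315, Highland 1.2419, Coastal 3.4870.
Lower quotas: South 1, Central 2, East 3, Highland 1, Coastal 3 (sum 10, leaving 3 seats).
Remainders in descending order: Central 0.9846, South 0.9551, Coastal 0.4870, East 0.3315, Highland 0.2419.
The surplus seats go to Central, South, Coastal.

South 2; Central 3; East 3; Highland 1; Coastal 4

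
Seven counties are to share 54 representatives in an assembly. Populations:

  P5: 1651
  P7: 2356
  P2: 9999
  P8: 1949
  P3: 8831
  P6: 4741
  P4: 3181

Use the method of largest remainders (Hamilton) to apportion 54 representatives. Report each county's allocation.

Standard divisor: 32708 ÷ 54 ≈ 605.704.
Standard quotas: P5 2.7258, P7 3.8897, P2 16.5081, P8 3.2177, P3 14.5797, P6 7.8273, P4 5.2517.
Lower quotas: P5 2, P7 3, P2 16, P8 3, P3 14, P6 7, P4 5 (sum 50, leaving 4 seats).
Remainders in descending order: P7 0.8897, P6 0.8273, P5 0.7258, P3 0.5797, P2 0.5081, P4 0.2517, P8 0.2177.
The surplus seats go to P7, P6, P5, P3.

P5: 3, P7: 4, P2: 16, P8: 3, P3: 15, P6: 8, P4: 5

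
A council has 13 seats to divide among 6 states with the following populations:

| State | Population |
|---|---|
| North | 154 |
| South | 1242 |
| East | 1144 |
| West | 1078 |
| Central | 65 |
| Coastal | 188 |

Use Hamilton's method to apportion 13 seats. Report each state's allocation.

Total 3871; standard divisor 3871/13 ≈ 297.769.
Standard quotas: North 0.517, South 4.171, East 3.842, West 3.620, Central 0.218, Coastal 0.631.
Lower quotas: North 0, South 4, East 3, West 3, Central 0, Coastal 0 (sum 10, leaving 3 seats).
Remainders in descending order: East 0.842, Coastal 0.631, West 0.620, North 0.517, Central 0.218, South 0.171.
The surplus seats go to East, Coastal, West.

North=0, South=4, East=4, West=4, Central=0, Coastal=1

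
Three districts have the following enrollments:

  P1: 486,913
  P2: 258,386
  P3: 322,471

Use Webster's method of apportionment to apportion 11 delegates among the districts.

P1 5; P2 3; P3 3

Standard divisor 1067770/11 ≈ 97070; standard quotas: P1 5.016, P2 2.662, P3 3.322.
Rounding to the nearest integer gives P1 5, P2 3, P3 3 — total 11, matching the house size, so no adjustment is needed.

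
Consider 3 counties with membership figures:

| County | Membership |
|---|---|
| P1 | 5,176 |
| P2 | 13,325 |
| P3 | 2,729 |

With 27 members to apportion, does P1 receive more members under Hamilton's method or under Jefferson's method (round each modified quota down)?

Hamilton

Hamilton: P1 7, P2 17, P3 3.
Jefferson: P1 6, P2 18, P3 3.
P1 gets 7 under Hamilton and 6 under Jefferson.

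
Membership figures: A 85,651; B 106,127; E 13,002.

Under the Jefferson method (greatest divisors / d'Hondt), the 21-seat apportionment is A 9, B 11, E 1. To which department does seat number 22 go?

Priority for the next seat is population ÷ (current seats + 1).
Priorities: A 8565.100, B 8843.917, E 6501.000.
Highest priority: B.

B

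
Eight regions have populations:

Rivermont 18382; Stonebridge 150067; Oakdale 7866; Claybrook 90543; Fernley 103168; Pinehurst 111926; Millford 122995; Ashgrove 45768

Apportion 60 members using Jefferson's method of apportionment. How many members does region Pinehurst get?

11

Standard divisor 650715/60 ≈ 10845.25; standard quotas: Rivermont 1.695, Stonebridge 13.837, Oakdale 0.725, Claybrook 8.349, Fernley 9.513, Pinehurst 10.320, Millford 11.341, Ashgrove 4.220.
Rounding down gives 1, 13, 0, 8, 9, 10, 11, 4 = 56 seats, so the divisor must be adjusted.
With modified divisor 10100: modified quotas Rivermont 1.820, Stonebridge 14.858, Oakdale 0.779, Claybrook 8.965, Fernley 10.215, Pinehurst 11.082, Millford 12.178, Ashgrove 4.531.
Rounding down: Rivermont 1, Stonebridge 14, Oakdale 0, Claybrook 8, Fernley 10, Pinehurst 11, Millford 12, Ashgrove 4 (total 60).
Pinehurst receives 11.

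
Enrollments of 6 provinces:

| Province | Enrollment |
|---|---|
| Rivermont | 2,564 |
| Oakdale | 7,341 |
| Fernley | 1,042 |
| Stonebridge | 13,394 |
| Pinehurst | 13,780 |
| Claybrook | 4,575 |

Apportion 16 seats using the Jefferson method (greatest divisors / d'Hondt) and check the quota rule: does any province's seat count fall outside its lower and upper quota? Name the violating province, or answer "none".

Standard quotas: Rivermont 0.961, Oakdale 2.751, Fernley 0.390, Stonebridge 5.019, Pinehurst 5.164, Claybrook 1.714.
Jefferson allocation: Rivermont 1, Oakdale 3, Fernley 0, Stonebridge 5, Pinehurst 6, Claybrook 1.
Every allocation lies between the lower and upper quota.

none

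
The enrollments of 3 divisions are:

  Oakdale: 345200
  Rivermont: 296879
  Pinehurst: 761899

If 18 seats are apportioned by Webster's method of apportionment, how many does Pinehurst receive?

10

Standard divisor 1403978/18 ≈ 77998.778; standard quotas: Oakdale 4.426, Rivermont 3.806, Pinehurst 9.768.
Rounding to the nearest integer gives Oakdale 4, Rivermont 4, Pinehurst 10 — total 18, matching the house size, so no adjustment is needed.
Pinehurst receives 10.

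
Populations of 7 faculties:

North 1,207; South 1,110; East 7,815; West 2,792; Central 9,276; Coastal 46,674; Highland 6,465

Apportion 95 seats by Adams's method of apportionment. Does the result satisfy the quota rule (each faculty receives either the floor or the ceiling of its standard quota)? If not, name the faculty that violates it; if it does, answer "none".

Coastal

Standard quotas: North 1.522, South 1.400, East 9.854, West 3.521, Central 11.697, Coastal 58.854, Highland 8.152.
Adams allocation: North 2, South 2, East 10, West 4, Central 12, Coastal 57, Highland 8.
Coastal has quota 58.854 (lower 58, upper 59) but receives 57 — outside the quota interval.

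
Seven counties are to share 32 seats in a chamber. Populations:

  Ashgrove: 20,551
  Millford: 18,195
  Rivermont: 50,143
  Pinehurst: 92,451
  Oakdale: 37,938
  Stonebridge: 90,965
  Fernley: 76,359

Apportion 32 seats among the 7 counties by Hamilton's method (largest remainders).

The standard divisor is 386602/32 ≈ 12081.312.
Standard quotas: Ashgrove 1.7011, Millford 1.5060, Rivermont 4.1505, Pinehurst 7.6524, Oakdale 3.1402, Stonebridge 7.5294, Fernley 6.3204.
Lower quotas: Ashgrove 1, Millford 1, Rivermont 4, Pinehurst 7, Oakdale 3, Stonebridge 7, Fernley 6 (sum 29, leaving 3 seats).
Remainders in descending order: Ashgrove 0.7011, Pinehurst 0.6524, Stonebridge 0.5294, Millford 0.5060, Fernley 0.3204, Rivermont 0.1505, Oakdale 0.1402.
Largest remainders: Ashgrove, Pinehurst, Stonebridge receive the extra seats.

Ashgrove 2; Millford 1; Rivermont 4; Pinehurst 8; Oakdale 3; Stonebridge 8; Fernley 6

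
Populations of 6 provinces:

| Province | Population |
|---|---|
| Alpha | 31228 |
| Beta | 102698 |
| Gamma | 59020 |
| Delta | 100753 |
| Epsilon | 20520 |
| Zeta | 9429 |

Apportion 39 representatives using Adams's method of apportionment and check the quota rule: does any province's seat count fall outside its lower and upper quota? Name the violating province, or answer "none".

Delta

Standard quotas: Alpha 3.763, Beta 12.375, Gamma 7.112, Delta 12.141, Epsilon 2.473, Zeta 1.136.
Adams allocation: Alpha 4, Beta 12, Gamma 7, Delta 11, Epsilon 3, Zeta 2.
Delta has quota 12.141 (lower 12, upper 13) but receives 11 — outside the quota interval.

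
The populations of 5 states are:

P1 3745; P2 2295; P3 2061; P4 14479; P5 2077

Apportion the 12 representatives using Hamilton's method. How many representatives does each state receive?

P1 2, P2 1, P3 1, P4 7, P5 1

Standard divisor: 24657 ÷ 12 ≈ 2054.75.
Standard quotas: P1 1.8226, P2 1.1169, P3 1.0030, P4 7.0466, P5 1.0108.
Lower quotas: P1 1, P2 1, P3 1, P4 7, P5 1 (sum 11, leaving 1 seat).
Remainders in descending order: P1 0.8226, P2 0.1169, P4 0.0466, P5 0.0108, P3 0.0030.
The surplus seat goes to P1.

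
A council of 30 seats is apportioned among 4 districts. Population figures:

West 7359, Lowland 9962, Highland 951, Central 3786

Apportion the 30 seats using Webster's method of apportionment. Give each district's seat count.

Standard divisor 22058/30 ≈ 735.267; standard quotas: West 10.009, Lowland 13.549, Highland 1.293, Central 5.149.
Rounding to the nearest integer gives West 10, Lowland 14, Highland 1, Central 5 — total 30, matching the house size, so no adjustment is needed.

West=10, Lowland=14, Highland=1, Central=5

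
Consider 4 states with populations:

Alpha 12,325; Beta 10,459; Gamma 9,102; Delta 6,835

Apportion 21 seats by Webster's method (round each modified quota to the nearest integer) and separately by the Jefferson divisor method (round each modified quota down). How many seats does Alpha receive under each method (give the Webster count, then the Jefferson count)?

Webster: Alpha 6, Beta 6, Gamma 5, Delta 4.
Jefferson: Alpha 7, Beta 6, Gamma 5, Delta 3.
Alpha gets 6 under Webster and 7 under Jefferson.

6 and 7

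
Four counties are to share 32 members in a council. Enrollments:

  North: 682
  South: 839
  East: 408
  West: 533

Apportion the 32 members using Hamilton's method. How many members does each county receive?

The standard divisor is 2462/32 ≈ 76.938.
Standard quotas: North 8.864, South 10.905, East 5.303, West 6.928.
Lower quotas: North 8, South 10, East 5, West 6 (sum 29, leaving 3 seats).
Remainders in descending order: West 0.928, South 0.905, North 0.864, East 0.303.
The surplus seats go to West, South, North.

North: 9, South: 11, East: 5, West: 7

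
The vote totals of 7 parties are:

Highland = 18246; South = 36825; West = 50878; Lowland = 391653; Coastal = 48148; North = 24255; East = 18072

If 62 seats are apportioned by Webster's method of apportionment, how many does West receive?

5

Standard divisor 588077/62 ≈ 9485.113; standard quotas: Highland 1.924, South 3.882, West 5.364, Lowland 41.291, Coastal 5.076, North 2.557, East 1.905.
Rounding to the nearest integer gives Highland 2, South 4, West 5, Lowland 41, Coastal 5, North 3, East 2 — total 62, matching the house size, so no adjustment is needed.
West receives 5.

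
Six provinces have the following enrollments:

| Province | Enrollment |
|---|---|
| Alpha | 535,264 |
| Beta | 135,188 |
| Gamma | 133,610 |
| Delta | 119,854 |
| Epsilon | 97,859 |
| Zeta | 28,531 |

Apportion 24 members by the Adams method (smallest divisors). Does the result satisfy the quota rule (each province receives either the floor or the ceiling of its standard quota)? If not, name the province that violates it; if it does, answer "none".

Standard quotas: Alpha 12.231, Beta 3.089, Gamma 3.053, Delta 2.739, Epsilon 2.236, Zeta 0.652.
Adams allocation: Alpha 11, Beta 3, Gamma 3, Delta 3, Epsilon 3, Zeta 1.
Alpha has quota 12.231 (lower 12, upper 13) but receives 11 — outside the quota interval.

Alpha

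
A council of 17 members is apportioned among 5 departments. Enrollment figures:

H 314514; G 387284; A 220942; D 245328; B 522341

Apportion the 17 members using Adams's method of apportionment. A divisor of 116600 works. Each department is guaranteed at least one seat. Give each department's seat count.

H 3; G 4; A 2; D 3; B 5

With modified divisor 116600: modified quotas H 2.697, G 3.321, A 1.895, D 2.104, B 4.480.
Rounding up: H 3, G 4, A 2, D 3, B 5 (total 17).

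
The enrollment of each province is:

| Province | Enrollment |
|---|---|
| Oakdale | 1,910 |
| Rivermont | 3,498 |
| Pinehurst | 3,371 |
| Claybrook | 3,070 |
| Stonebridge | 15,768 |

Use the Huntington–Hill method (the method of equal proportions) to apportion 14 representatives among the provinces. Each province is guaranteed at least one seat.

With divisor 2139: modified quotas Oakdale 0.893, Rivermont 1.635, Pinehurst 1.576, Claybrook 1.435, Stonebridge 7.372.
Geometric-mean thresholds: Oakdale (min 1), Rivermont √(1·2)=1.414, Pinehurst √(1·2)=1.414, Claybrook √(1·2)=1.414, Stonebridge √(7·8)=7.483.
Each quota rounded against its threshold gives Oakdale 1, Rivermont 2, Pinehurst 2, Claybrook 2, Stonebridge 7 (total 14).

Oakdale=1, Rivermont=2, Pinehurst=2, Claybrook=2, Stonebridge=7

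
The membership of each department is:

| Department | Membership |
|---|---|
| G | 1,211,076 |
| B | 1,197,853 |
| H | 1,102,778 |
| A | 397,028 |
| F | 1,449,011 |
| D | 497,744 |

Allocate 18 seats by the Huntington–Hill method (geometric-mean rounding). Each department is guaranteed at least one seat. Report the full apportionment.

With divisor 334900: modified quotas G 3.616, B 3.577, H 3.293, A 1.186, F 4.327, D 1.486.
Geometric-mean thresholds: G √(3·4)=3.464, B √(3·4)=3.464, H √(3·4)=3.464, A √(1·2)=1.414, F √(4·5)=4.472, D √(1·2)=1.414.
Each quota rounded against its threshold gives G 4, B 4, H 3, A 1, F 4, D 2 (total 18).

G=4, B=4, H=3, A=1, F=4, D=2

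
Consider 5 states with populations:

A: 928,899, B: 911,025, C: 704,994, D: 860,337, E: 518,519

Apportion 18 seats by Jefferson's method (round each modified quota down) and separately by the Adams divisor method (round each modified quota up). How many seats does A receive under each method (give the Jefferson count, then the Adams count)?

5 and 4

Jefferson: A 5, B 4, C 3, D 4, E 2.
Adams: A 4, B 4, C 3, D 4, E 3.
A gets 5 under Jefferson and 4 under Adams.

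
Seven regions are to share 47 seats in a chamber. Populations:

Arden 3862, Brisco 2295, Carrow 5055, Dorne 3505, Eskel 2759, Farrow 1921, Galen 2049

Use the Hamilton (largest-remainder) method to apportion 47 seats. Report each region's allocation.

Standard divisor: 21446 ÷ 47 ≈ 456.298.
Standard quotas: Arden 8.4638, Brisco 5.0296, Carrow 11.0783, Dorne 7.6814, Eskel 6.0465, Farrow 4.2100, Galen 4.4905.
Lower quotas: Arden 8, Brisco 5, Carrow 11, Dorne 7, Eskel 6, Farrow 4, Galen 4 (sum 45, leaving 2 seats).
Remainders in descending order: Dorne 0.6814, Galen 0.4905, Arden 0.4638, Farrow 0.2100, Carrow 0.0783, Eskel 0.0465, Brisco 0.0296.
The surplus seats go to Dorne, Galen.

Arden=8, Brisco=5, Carrow=11, Dorne=8, Eskel=6, Farrow=4, Galen=5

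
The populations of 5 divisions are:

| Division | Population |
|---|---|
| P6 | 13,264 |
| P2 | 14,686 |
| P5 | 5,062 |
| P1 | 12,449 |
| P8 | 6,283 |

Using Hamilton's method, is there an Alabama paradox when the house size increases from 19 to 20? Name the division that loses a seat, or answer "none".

At 19 seats: P6 5, P2 5, P5 2, P1 5, P8 2.
At 20 seats: P6 5, P2 6, P5 2, P1 5, P8 2.
No division's allocation decreased.

none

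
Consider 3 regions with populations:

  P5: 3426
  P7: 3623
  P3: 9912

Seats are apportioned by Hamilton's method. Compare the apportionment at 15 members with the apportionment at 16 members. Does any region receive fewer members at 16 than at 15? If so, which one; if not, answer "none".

none

At 15 seats: P5 3, P7 3, P3 9.
At 16 seats: P5 3, P7 4, P3 9.
No region's allocation decreased.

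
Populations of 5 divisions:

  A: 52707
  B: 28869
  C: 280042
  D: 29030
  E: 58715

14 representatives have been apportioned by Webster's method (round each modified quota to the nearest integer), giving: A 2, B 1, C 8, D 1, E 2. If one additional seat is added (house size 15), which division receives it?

C

Priority for the next seat is population ÷ (current seats + 0.5).
Priorities: A 21082.800, B 19246.000, C 32946.118, D 19353.333, E 23486.000.
Highest priority: C.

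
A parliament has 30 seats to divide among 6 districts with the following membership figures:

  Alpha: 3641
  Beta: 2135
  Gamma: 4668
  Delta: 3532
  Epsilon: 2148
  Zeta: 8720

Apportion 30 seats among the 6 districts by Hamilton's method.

Alpha 4; Beta 3; Gamma 6; Delta 4; Epsilon 3; Zeta 10

Standard divisor: 24844 ÷ 30 ≈ 828.133.
Standard quotas: Alpha 4.3966, Beta 2.5781, Gamma 5.6368, Delta 4.2650, Epsilon 2.5938, Zeta 10.5297.
Lower quotas: Alpha 4, Beta 2, Gamma 5, Delta 4, Epsilon 2, Zeta 10 (sum 27, leaving 3 seats).
Remainders in descending order: Gamma 0.6368, Epsilon 0.5938, Beta 0.5781, Zeta 0.5297, Alpha 0.3966, Delta 0.2650.
Largest remainders: Gamma, Epsilon, Beta receive the extra seats.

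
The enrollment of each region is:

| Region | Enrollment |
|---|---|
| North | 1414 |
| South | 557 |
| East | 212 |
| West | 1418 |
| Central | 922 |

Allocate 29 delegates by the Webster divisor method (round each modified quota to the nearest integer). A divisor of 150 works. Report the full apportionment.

North 9, South 4, East 1, West 9, Central 6

With modified divisor 150: modified quotas North 9.427, South 3.713, East 1.413, West 9.453, Central 6.147.
Rounding to the nearest integer: North 9, South 4, East 1, West 9, Central 6 (total 29).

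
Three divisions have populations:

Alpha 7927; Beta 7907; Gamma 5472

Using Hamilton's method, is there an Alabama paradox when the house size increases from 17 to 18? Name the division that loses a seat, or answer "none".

At 17 seats: Alpha 6, Beta 6, Gamma 5.
At 18 seats: Alpha 7, Beta 7, Gamma 4.
Gamma drops from 5 to 4.

Gamma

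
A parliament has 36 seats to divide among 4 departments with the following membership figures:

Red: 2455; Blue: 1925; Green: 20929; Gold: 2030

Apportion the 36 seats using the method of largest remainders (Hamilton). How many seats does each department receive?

Red 3, Blue 2, Green 28, Gold 3

Standard divisor: 27339 ÷ 36 ≈ 759.417.
Standard quotas: Red 3.2327, Blue 2.5348, Green 27.5593, Gold 2.6731.
Lower quotas: Red 3, Blue 2, Green 27, Gold 2 (sum 34, leaving 2 seats).
Remainders in descending order: Gold 0.6731, Green 0.5593, Blue 0.5348, Red 0.2327.
Largest remainders: Gold, Green receive the extra seats.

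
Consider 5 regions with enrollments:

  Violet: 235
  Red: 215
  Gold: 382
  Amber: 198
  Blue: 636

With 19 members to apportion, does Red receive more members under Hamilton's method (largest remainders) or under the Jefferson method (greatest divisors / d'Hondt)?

Hamilton: Violet 3, Red 3, Gold 4, Amber 2, Blue 7.
Jefferson: Violet 3, Red 2, Gold 4, Amber 2, Blue 8.
Red gets 3 under Hamilton and 2 under Jefferson.

Hamilton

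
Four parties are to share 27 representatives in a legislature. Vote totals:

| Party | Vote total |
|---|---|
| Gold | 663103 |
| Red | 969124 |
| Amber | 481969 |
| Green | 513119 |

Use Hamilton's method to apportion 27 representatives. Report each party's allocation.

Gold: 7, Red: 10, Amber: 5, Green: 5

Standard divisor: 2627315 ÷ 27 ≈ 97307.963.
Standard quotas: Gold 6.8145, Red 9.9593, Amber 4.9530, Green 5.2731.
Lower quotas: Gold 6, Red 9, Amber 4, Green 5 (sum 24, leaving 3 seats).
Remainders in descending order: Red 0.9593, Amber 0.9530, Gold 0.8145, Green 0.2731.
The surplus seats go to Red, Amber, Gold.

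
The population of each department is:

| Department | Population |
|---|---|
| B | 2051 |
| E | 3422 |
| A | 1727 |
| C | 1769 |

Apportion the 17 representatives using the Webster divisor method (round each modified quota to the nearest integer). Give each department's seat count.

B 4, E 7, A 3, C 3

Standard divisor 8969/17 ≈ 527.588; standard quotas: B 3.888, E 6.486, A 3.273, C 3.353.
Rounding to the nearest integer gives 4, 6, 3, 3 = 16 seats, so the divisor must be adjusted.
With modified divisor 520: modified quotas B 3.944, E 6.581, A 3.321, C 3.402.
Rounding to the nearest integer: B 4, E 7, A 3, C 3 (total 17).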